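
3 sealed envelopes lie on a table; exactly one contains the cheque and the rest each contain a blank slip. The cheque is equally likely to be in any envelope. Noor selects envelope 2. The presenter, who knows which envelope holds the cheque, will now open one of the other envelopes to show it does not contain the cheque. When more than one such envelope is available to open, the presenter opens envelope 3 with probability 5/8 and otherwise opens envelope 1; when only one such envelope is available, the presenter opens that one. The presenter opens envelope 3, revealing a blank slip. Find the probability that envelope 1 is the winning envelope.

8/13

Condition on the true location of the cheque.
If it is in envelope 1 (prior 1/3): only envelope 3 is available, probability 1; weight (1/3)·1 = 1/3.
If it is in envelope 2 (prior 1/3): envelope 3 is available, opened with probability 5/8; weight (1/3)·(5/8) = 5/24.
If it is in envelope 3 (prior 1/3): the presenter opened envelope 3, so this case is ruled out; weight (1/3)·0 = 0.
The weights sum to 13/24.
So P(the cheque in envelope 1 | the presenter opened envelope 3) = (1/3) / (13/24) = 8/13.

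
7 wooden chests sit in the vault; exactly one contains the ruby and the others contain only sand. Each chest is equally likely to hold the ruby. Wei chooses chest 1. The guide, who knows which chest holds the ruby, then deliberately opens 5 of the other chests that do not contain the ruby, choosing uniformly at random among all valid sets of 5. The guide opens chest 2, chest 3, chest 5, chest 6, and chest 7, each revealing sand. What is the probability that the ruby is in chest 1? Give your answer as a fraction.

Condition on the true location of the ruby.
If it is in chest 1 (prior 1/7): the guide has 6 equally likely choices, so probability 1/6; weight (1/7)·(1/6) = 1/42.
If it is in any of chests 2, 3, 5, 6, and 7 (prior 1/7 each): that chest was opened and seen not to hold the prize — ruled out; weight (1/7)·0 = 0 each.
If it is in chest 4 (prior 1/7): the guide has no choice, probability 1; weight (1/7)·1 = 1/7.
The weights sum to 1/6.
So P(the ruby in chest 1 | the guide opened chest 2, chest 3, chest 5, chest 6, and chest 7) = (1/42) / (1/6) = 1/7.

1/7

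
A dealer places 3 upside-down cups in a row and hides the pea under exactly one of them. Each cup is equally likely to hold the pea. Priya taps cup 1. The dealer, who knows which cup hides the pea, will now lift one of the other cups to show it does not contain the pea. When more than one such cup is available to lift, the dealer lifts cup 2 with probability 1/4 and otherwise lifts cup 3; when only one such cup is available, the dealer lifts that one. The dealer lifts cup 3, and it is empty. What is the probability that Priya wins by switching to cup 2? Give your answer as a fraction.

Apply Bayes' rule, conditioning on where the pea actually is.
If it is under cup 1 (prior 1/3): cup 2 is available but not opened, probability 3/4; weight (1/3)·(3/4) = 1/4.
If it is under cup 2 (prior 1/3): only cup 3 is available, probability 1; weight (1/3)·1 = 1/3.
If it is under cup 3 (prior 1/3): the dealer opened cup 3, so this case is ruled out; weight (1/3)·0 = 0.
The weights sum to 7/12.
So P(the pea under cup 2 | the dealer opened cup 3) = (1/3) / (7/12) = 4/7.

4/7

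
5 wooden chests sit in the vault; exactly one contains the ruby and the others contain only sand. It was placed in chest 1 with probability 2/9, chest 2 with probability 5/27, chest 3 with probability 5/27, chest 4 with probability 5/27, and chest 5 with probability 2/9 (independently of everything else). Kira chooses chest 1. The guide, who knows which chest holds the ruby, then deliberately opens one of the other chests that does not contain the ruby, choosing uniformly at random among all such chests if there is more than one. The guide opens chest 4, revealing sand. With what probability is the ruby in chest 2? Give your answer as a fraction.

Consider each possible location of the ruby in turn.
If it is in chest 1 (prior 2/9): the guide has 4 equally likely choices, so probability 1/4; weight (2/9)·(1/4) = 1/18.
If it is in either of chests 2 and 3 (prior 5/27 each): the guide has 3 equally likely choices, so probability 1/3; weight (5/27)·(1/3) = 5/81 each.
If it is in chest 4 (prior 5/27): the guide opened chest 4, so this case is ruled out; weight (5/27)·0 = 0.
If it is in chest 5 (prior 2/9): the guide has 3 equally likely choices, so probability 1/3; weight (2/9)·(1/3) = 2/27.
The weights sum to 41/162.
So P(the ruby in chest 2 | the guide opened chest 4) = (5/81) / (41/162) = 10/41.

10/41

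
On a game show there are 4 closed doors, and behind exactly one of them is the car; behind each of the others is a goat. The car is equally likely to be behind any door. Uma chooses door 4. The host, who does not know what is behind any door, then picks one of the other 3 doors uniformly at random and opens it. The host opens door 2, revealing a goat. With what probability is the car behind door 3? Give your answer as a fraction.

1/3

Because the host chose which door to open without knowing where the car is, the choice is independent of the prize location. Learning that door 2 does not hold the car simply rules out that one location and leaves the remaining 3 doors still equally likely by symmetry.
So P(the car behind door 3) = 1/3.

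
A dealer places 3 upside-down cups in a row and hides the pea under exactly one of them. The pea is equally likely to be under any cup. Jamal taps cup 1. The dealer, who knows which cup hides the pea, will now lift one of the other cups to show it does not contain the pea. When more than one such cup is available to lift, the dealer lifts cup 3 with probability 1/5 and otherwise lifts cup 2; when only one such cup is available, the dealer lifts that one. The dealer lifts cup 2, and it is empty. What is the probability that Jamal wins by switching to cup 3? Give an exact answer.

5/9

Consider each possible location of the pea in turn.
If it is under cup 1 (prior 1/3): cup 3 is available but not opened, probability 4/5; weight (1/3)·(4/5) = 4/15.
If it is under cup 2 (prior 1/3): the dealer opened cup 2, so this case is ruled out; weight (1/3)·0 = 0.
If it is under cup 3 (prior 1/3): only cup 2 is available, probability 1; weight (1/3)·1 = 1/3.
The weights sum to 3/5.
So P(the pea under cup 3 | the dealer opened cup 2) = (1/3) / (3/5) = 5/9.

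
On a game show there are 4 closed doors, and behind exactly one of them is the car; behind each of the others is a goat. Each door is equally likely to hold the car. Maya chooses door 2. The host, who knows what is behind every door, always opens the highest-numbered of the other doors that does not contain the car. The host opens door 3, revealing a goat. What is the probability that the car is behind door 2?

0

Apply Bayes' rule, conditioning on where the car actually is.
If it is behind either of doors 1 and 2 (prior 1/4 each): the host would have opened door 4 instead, probability 0; weight (1/4)·0 = 0 each.
If it is behind door 3 (prior 1/4): the host opened door 3, so this case is ruled out; weight (1/4)·0 = 0.
If it is behind door 4 (prior 1/4): door 3 is the highest-numbered option available, probability 1; weight (1/4)·1 = 1/4.
The weights sum to 1/4.
So P(the car behind door 2 | the host opened door 3) = 0 / (1/4) = 0.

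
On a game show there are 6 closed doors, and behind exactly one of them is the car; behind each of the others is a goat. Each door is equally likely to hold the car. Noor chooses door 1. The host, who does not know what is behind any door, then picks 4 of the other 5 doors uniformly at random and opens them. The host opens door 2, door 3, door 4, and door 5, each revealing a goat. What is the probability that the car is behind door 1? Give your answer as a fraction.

1/2

Consider each possible location of the car in turn.
If it is behind either of doors 1 and 6 (prior 1/6 each): the host picks exactly this set with probability 1/5 regardless, and none is the prize; weight (1/6)·(1/5) = 1/30 each.
If it is behind any of doors 2, 3, 4, and 5 (prior 1/6 each): that door was opened and seen not to hold the prize — ruled out; weight (1/6)·0 = 0 each.
The weights sum to 1/15.
So P(the car behind door 1 | the host opened door 2, door 3, door 4, and door 5) = (1/30) / (1/15) = 1/2.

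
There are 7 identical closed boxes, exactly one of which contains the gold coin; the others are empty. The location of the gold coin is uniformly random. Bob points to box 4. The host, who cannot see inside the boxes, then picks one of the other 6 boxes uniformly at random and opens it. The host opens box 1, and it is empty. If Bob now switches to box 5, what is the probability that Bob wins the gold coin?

Because the host chose which box to open without knowing where the gold coin is, the choice is independent of the prize location. Learning that box 1 does not hold the gold coin simply rules out that one location and leaves the remaining 6 boxes still equally likely by symmetry.
So P(the gold coin in box 5) = 1/6.

1/6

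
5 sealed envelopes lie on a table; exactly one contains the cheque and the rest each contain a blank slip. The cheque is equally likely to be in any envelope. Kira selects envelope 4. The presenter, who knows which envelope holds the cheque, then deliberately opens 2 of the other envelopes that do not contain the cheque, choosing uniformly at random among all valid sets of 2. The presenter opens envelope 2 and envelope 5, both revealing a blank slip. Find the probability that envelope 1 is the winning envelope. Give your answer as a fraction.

2/5

Condition on the true location of the cheque.
If it is in either of envelopes 1 and 3 (prior 1/5 each): the presenter has 3 equally likely choices, so probability 1/3; weight (1/5)·(1/3) = 1/15 each.
If it is in either of envelopes 2 and 5 (prior 1/5 each): that envelope was opened and seen not to hold the prize — ruled out; weight (1/5)·0 = 0 each.
If it is in envelope 4 (prior 1/5): the presenter has 6 equally likely choices, so probability 1/6; weight (1/5)·(1/6) = 1/30.
The weights sum to 1/6.
So P(the cheque in envelope 1 | the presenter opened envelope 2 and envelope 5) = (1/15) / (1/6) = 2/5.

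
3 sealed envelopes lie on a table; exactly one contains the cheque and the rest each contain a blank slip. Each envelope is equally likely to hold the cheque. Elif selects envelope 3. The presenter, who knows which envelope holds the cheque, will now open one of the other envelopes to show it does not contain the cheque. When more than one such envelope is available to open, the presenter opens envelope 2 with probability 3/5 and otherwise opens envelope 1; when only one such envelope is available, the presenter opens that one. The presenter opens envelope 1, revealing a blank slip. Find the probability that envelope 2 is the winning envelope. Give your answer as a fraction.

5/7

Apply Bayes' rule, conditioning on where the cheque actually is.
If it is in envelope 1 (prior 1/3): the presenter opened envelope 1, so this case is ruled out; weight (1/3)·0 = 0.
If it is in envelope 2 (prior 1/3): only envelope 1 is available, probability 1; weight (1/3)·1 = 1/3.
If it is in envelope 3 (prior 1/3): envelope 2 is available but not opened, probability 2/5; weight (1/3)·(2/5) = 2/15.
The weights sum to 7/15.
So P(the cheque in envelope 2 | the presenter opened envelope 1) = (1/3) / (7/15) = 5/7.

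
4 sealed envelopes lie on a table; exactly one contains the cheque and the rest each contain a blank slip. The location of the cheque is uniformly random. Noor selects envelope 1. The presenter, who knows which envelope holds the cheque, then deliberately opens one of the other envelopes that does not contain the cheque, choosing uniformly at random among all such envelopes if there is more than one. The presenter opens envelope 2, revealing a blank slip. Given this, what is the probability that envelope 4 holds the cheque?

Consider each possible location of the cheque in turn.
If it is in envelope 1 (prior 1/4): the presenter has 3 equally likely choices, so probability 1/3; weight (1/4)·(1/3) = 1/12.
If it is in envelope 2 (prior 1/4): the presenter opened envelope 2, so this case is ruled out; weight (1/4)·0 = 0.
If it is in either of envelopes 3 and 4 (prior 1/4 each): the presenter has 2 equally likely choices, so probability 1/2; weight (1/4)·(1/2) = 1/8 each.
The weights sum to 1/3.
So P(the cheque in envelope 4 | the presenter opened envelope 2) = (1/8) / (1/3) = 3/8.

3/8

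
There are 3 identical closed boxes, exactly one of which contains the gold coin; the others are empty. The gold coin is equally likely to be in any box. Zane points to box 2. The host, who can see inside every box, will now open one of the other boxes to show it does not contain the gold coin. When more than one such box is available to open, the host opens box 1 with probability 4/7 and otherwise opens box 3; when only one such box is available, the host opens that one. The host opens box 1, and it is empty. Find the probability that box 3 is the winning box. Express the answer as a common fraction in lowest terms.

Condition on the true location of the gold coin.
If it is in box 1 (prior 1/3): the host opened box 1, so this case is ruled out; weight (1/3)·0 = 0.
If it is in box 2 (prior 1/3): box 1 is available, opened with probability 4/7; weight (1/3)·(4/7) = 4/21.
If it is in box 3 (prior 1/3): only box 1 is available, probability 1; weight (1/3)·1 = 1/3.
The weights sum to 11/21.
So P(the gold coin in box 3 | the host opened box 1) = (1/3) / (11/21) = 7/11.

7/11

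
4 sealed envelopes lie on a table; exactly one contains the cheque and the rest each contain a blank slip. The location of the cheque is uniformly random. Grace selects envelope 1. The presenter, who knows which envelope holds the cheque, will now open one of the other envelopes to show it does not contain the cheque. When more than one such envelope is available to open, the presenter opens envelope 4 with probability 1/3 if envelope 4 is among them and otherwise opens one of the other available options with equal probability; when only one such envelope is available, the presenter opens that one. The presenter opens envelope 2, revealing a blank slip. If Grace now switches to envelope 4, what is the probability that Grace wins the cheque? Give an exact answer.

Consider each possible location of the cheque in turn.
If it is in envelope 1 (prior 1/4): envelope 4 is available but not opened; envelope 2 gets probability (1 − 1/3)/2 = 1/3; weight (1/4)·(1/3) = 1/12.
If it is in envelope 2 (prior 1/4): the presenter opened envelope 2, so this case is ruled out; weight (1/4)·0 = 0.
If it is in envelope 3 (prior 1/4): envelope 4 is available but not opened, probability 2/3; weight (1/4)·(2/3) = 1/6.
If it is in envelope 4 (prior 1/4): envelope 4 holds the prize so is unavailable; the presenter chooses uniformly among the 2 others, probability 1/2; weight (1/4)·(1/2) = 1/8.
The weights sum to 3/8.
So P(the cheque in envelope 4 | the presenter opened envelope 2) = (1/8) / (3/8) = 1/3.

1/3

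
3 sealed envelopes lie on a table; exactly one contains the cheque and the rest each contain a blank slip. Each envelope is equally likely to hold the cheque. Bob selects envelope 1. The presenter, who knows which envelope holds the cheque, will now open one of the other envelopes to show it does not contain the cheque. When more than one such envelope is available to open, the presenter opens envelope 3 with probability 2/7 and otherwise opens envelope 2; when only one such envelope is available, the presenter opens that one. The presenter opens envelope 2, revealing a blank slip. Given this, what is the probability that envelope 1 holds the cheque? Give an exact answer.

5/12

Apply Bayes' rule, conditioning on where the cheque actually is.
If it is in envelope 1 (prior 1/3): envelope 3 is available but not opened, probability 5/7; weight (1/3)·(5/7) = 5/21.
If it is in envelope 2 (prior 1/3): the presenter opened envelope 2, so this case is ruled out; weight (1/3)·0 = 0.
If it is in envelope 3 (prior 1/3): only envelope 2 is available, probability 1; weight (1/3)·1 = 1/3.
The weights sum to 4/7.
So P(the cheque in envelope 1 | the presenter opened envelope 2) = (5/21) / (4/7) = 5/12.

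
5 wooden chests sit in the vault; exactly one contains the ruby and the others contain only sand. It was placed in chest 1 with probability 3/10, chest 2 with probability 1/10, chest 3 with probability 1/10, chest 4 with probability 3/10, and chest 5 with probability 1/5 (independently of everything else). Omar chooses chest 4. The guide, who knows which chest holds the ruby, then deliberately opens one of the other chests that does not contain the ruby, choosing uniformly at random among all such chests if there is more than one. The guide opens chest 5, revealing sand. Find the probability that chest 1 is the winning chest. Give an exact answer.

Apply Bayes' rule, conditioning on where the ruby actually is.
If it is in chest 1 (prior 3/10): the guide has 3 equally likely choices, so probability 1/3; weight (3/10)·(1/3) = 1/10.
If it is in either of chests 2 and 3 (prior 1/10 each): the guide has 3 equally likely choices, so probability 1/3; weight (1/10)·(1/3) = 1/30 each.
If it is in chest 4 (prior 3/10): the guide has 4 equally likely choices, so probability 1/4; weight (3/10)·(1/4) = 3/40.
If it is in chest 5 (prior 1/5): the guide opened chest 5, so this case is ruled out; weight (1/5)·0 = 0.
The weights sum to 29/120.
So P(the ruby in chest 1 | the guide opened chest 5) = (1/10) / (29/120) = 12/29.

12/29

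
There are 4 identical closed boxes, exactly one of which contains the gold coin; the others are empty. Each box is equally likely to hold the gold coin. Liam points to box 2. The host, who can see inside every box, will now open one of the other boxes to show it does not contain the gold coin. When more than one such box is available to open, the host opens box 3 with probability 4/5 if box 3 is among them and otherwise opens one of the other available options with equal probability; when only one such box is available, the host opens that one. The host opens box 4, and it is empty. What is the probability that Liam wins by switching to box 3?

Consider each possible location of the gold coin in turn.
If it is in box 1 (prior 1/4): box 3 is available but not opened, probability 1/5; weight (1/4)·(1/5) = 1/20.
If it is in box 2 (prior 1/4): box 3 is available but not opened; box 4 gets probability (1 − 4/5)/2 = 1/10; weight (1/4)·(1/10) = 1/40.
If it is in box 3 (prior 1/4): box 3 holds the prize so is unavailable; the host chooses uniformly among the 2 others, probability 1/2; weight (1/4)·(1/2) = 1/8.
If it is in box 4 (prior 1/4): the host opened box 4, so this case is ruled out; weight (1/4)·0 = 0.
The weights sum to 1/5.
So P(the gold coin in box 3 | the host opened box 4) = (1/8) / (1/5) = 5/8.

5/8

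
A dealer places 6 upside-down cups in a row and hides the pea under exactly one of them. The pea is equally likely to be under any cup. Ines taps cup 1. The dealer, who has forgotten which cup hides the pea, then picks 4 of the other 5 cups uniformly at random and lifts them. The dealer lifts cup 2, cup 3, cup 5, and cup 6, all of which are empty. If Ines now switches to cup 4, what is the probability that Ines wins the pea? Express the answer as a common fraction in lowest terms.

Apply Bayes' rule, conditioning on where the pea actually is.
If it is under either of cups 1 and 4 (prior 1/6 each): the dealer picks exactly this set with probability 1/5 regardless, and none is the prize; weight (1/6)·(1/5) = 1/30 each.
If it is under any of cups 2, 3, 5, and 6 (prior 1/6 each): that cup was opened and seen not to hold the prize — ruled out; weight (1/6)·0 = 0 each.
The weights sum to 1/15.
So P(the pea under cup 4 | the dealer opened cup 2, cup 3, cup 5, and cup 6) = (1/30) / (1/15) = 1/2.

1/2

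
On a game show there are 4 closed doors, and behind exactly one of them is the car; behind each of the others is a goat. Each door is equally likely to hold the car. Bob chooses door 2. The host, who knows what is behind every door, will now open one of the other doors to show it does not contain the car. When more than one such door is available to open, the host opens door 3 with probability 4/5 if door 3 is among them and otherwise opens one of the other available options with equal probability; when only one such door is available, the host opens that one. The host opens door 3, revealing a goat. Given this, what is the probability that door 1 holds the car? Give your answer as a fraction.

1/3

Condition on the true location of the car.
If it is behind any of doors 1, 2, and 4 (prior 1/4 each): door 3 is available, opened with probability 4/5; weight (1/4)·(4/5) = 1/5 each.
If it is behind door 3 (prior 1/4): the host opened door 3, so this case is ruled out; weight (1/4)·0 = 0.
The weights sum to 3/5.
So P(the car behind door 1 | the host opened door 3) = (1/5) / (3/5) = 1/3.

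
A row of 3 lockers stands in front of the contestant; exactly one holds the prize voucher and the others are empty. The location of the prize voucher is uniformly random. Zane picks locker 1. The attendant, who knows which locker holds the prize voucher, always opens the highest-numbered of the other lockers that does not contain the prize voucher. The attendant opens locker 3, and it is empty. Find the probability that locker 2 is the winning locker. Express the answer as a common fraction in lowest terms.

Condition on the true location of the prize voucher.
If it is in either of lockers 1 and 2 (prior 1/3 each): locker 3 is the highest-numbered option available, probability 1; weight (1/3)·1 = 1/3 each.
If it is in locker 3 (prior 1/3): the attendant opened locker 3, so this case is ruled out; weight (1/3)·0 = 0.
The weights sum to 2/3.
So P(the prize voucher in locker 2 | the attendant opened locker 3) = (1/3) / (2/3) = 1/2.

1/2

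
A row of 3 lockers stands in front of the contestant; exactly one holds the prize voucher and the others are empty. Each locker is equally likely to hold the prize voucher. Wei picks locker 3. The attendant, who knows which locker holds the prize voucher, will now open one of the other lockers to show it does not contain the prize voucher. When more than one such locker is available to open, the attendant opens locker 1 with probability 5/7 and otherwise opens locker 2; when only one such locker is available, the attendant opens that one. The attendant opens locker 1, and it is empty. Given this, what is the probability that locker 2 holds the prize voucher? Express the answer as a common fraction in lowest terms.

7/12

Condition on the true location of the prize voucher.
If it is in locker 1 (prior 1/3): the attendant opened locker 1, so this case is ruled out; weight (1/3)·0 = 0.
If it is in locker 2 (prior 1/3): only locker 1 is available, probability 1; weight (1/3)·1 = 1/3.
If it is in locker 3 (prior 1/3): locker 1 is available, opened with probability 5/7; weight (1/3)·(5/7) = 5/21.
The weights sum to 4/7.
So P(the prize voucher in locker 2 | the attendant opened locker 1) = (1/3) / (4/7) = 7/12.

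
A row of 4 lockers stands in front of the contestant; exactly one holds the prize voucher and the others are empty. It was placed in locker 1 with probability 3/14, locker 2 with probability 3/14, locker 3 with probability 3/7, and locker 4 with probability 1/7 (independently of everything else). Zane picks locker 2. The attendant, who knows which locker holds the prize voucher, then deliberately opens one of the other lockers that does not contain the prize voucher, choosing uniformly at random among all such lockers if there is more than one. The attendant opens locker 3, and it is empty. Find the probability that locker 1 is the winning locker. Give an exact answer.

3/7

Condition on the true location of the prize voucher.
If it is in locker 1 (prior 3/14): the attendant has 2 equally likely choices, so probability 1/2; weight (3/14)·(1/2) = 3/28.
If it is in locker 2 (prior 3/14): the attendant has 3 equally likely choices, so probability 1/3; weight (3/14)·(1/3) = 1/14.
If it is in locker 3 (prior 3/7): the attendant opened locker 3, so this case is ruled out; weight (3/7)·0 = 0.
If it is in locker 4 (prior 1/7): the attendant has 2 equally likely choices, so probability 1/2; weight (1/7)·(1/2) = 1/14.
The weights sum to 1/4.
So P(the prize voucher in locker 1 | the attendant opened locker 3) = (3/28) / (1/4) = 3/7.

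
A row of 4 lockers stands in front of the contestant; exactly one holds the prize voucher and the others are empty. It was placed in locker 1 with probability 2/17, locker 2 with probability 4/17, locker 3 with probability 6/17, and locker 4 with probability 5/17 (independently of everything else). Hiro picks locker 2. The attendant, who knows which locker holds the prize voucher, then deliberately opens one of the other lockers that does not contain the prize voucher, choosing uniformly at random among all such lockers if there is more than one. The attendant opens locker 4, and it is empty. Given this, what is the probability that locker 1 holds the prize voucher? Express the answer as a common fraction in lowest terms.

Consider each possible location of the prize voucher in turn.
If it is in locker 1 (prior 2/17): the attendant has 2 equally likely choices, so probability 1/2; weight (2/17)·(1/2) = 1/17.
If it is in locker 2 (prior 4/17): the attendant has 3 equally likely choices, so probability 1/3; weight (4/17)·(1/3) = 4/51.
If it is in locker 3 (prior 6/17): the attendant has 2 equally likely choices, so probability 1/2; weight (6/17)·(1/2) = 3/17.
If it is in locker 4 (prior 5/17): the attendant opened locker 4, so this case is ruled out; weight (5/17)·0 = 0.
The weights sum to 16/51.
So P(the prize voucher in locker 1 | the attendant opened locker 4) = (1/17) / (16/51) = 3/16.

3/16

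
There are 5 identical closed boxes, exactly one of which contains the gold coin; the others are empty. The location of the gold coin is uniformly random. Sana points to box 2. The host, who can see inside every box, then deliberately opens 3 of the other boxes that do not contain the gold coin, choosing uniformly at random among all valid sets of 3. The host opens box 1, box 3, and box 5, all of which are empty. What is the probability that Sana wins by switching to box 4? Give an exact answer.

4/5

Apply Bayes' rule, conditioning on where the gold coin actually is.
If it is in any of boxes 1, 3, and 5 (prior 1/5 each): that box was opened and seen not to hold the prize — ruled out; weight (1/5)·0 = 0 each.
If it is in box 2 (prior 1/5): the host has 4 equally likely choices, so probability 1/4; weight (1/5)·(1/4) = 1/20.
If it is in box 4 (prior 1/5): the host has no choice, probability 1; weight (1/5)·1 = 1/5.
The weights sum to 1/4.
So P(the gold coin in box 4 | the host opened box 1, box 3, and box 5) = (1/5) / (1/4) = 4/5.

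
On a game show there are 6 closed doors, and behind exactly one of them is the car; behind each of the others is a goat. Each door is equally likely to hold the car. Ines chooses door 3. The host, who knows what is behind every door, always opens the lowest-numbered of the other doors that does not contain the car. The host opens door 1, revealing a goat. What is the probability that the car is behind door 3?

1/5

Apply Bayes' rule, conditioning on where the car actually is.
If it is behind door 1 (prior 1/6): the host opened door 1, so this case is ruled out; weight (1/6)·0 = 0.
If it is behind any of doors 2, 3, 4, 5, and 6 (prior 1/6 each): door 1 is the lowest-numbered option available, probability 1; weight (1/6)·1 = 1/6 each.
The weights sum to 5/6.
So P(the car behind door 3 | the host opened door 1) = (1/6) / (5/6) = 1/5.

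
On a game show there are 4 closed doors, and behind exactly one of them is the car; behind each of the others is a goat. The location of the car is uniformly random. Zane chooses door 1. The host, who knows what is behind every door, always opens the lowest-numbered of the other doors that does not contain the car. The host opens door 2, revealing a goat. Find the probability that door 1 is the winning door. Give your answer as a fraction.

1/3

Apply Bayes' rule, conditioning on where the car actually is.
If it is behind any of doors 1, 3, and 4 (prior 1/4 each): door 2 is the lowest-numbered option available, probability 1; weight (1/4)·1 = 1/4 each.
If it is behind door 2 (prior 1/4): the host opened door 2, so this case is ruled out; weight (1/4)·0 = 0.
The weights sum to 3/4.
So P(the car behind door 1 | the host opened door 2) = (1/4) / (3/4) = 1/3.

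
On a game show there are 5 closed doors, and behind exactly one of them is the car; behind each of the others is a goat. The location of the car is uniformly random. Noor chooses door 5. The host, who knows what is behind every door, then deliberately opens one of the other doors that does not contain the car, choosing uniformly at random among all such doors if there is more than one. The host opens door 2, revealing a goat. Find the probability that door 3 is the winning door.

Apply Bayes' rule, conditioning on where the car actually is.
If it is behind any of doors 1, 3, and 4 (prior 1/5 each): the host has 3 equally likely choices, so probability 1/3; weight (1/5)·(1/3) = 1/15 each.
If it is behind door 2 (prior 1/5): the host opened door 2, so this case is ruled out; weight (1/5)·0 = 0.
If it is behind door 5 (prior 1/5): the host has 4 equally likely choices, so probability 1/4; weight (1/5)·(1/4) = 1/20.
The weights sum to 1/4.
So P(the car behind door 3 | the host opened door 2) = (1/15) / (1/4) = 4/15.

4/15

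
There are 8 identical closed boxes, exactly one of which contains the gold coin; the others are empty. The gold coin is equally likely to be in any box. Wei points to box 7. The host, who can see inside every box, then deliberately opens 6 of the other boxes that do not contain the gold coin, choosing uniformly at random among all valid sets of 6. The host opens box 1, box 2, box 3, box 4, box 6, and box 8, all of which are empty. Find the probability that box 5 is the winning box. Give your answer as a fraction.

Condition on the true location of the gold coin.
If it is in any of boxes 1, 2, 3, 4, 6, and 8 (prior 1/8 each): that box was opened and seen not to hold the prize — ruled out; weight (1/8)·0 = 0 each.
If it is in box 5 (prior 1/8): the host has no choice, probability 1; weight (1/8)·1 = 1/8.
If it is in box 7 (prior 1/8): the host has 7 equally likely choices, so probability 1/7; weight (1/8)·(1/7) = 1/56.
The weights sum to 1/7.
So P(the gold coin in box 5 | the host opened box 1, box 2, box 3, box 4, box 6, and box 8) = (1/8) / (1/7) = 7/8.

7/8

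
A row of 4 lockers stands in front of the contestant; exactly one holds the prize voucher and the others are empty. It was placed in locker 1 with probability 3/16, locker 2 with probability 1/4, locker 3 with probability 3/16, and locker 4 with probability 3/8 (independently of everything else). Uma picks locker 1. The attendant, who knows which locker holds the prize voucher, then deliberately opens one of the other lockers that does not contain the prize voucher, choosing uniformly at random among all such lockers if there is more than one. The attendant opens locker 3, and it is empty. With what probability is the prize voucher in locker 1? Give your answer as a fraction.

Consider each possible location of the prize voucher in turn.
If it is in locker 1 (prior 3/16): the attendant has 3 equally likely choices, so probability 1/3; weight (3/16)·(1/3) = 1/16.
If it is in locker 2 (prior 1/4): the attendant has 2 equally likely choices, so probability 1/2; weight (1/4)·(1/2) = 1/8.
If it is in locker 3 (prior 3/16): the attendant opened locker 3, so this case is ruled out; weight (3/16)·0 = 0.
If it is in locker 4 (prior 3/8): the attendant has 2 equally likely choices, so probability 1/2; weight (3/8)·(1/2) = 3/16.
The weights sum to 3/8.
So P(the prize voucher in locker 1 | the attendant opened locker 3) = (1/16) / (3/8) = 1/6.

1/6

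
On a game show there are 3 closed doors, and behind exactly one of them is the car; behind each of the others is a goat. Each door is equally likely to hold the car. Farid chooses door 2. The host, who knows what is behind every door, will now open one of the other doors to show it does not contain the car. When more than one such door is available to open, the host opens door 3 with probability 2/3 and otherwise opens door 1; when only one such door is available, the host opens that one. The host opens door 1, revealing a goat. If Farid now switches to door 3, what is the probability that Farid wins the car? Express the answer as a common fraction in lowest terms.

3/4

Condition on the true location of the car.
If it is behind door 1 (prior 1/3): the host opened door 1, so this case is ruled out; weight (1/3)·0 = 0.
If it is behind door 2 (prior 1/3): door 3 is available but not opened, probability 1/3; weight (1/3)·(1/3) = 1/9.
If it is behind door 3 (prior 1/3): only door 1 is available, probability 1; weight (1/3)·1 = 1/3.
The weights sum to 4/9.
So P(the car behind door 3 | the host opened door 1) = (1/3) / (4/9) = 3/4.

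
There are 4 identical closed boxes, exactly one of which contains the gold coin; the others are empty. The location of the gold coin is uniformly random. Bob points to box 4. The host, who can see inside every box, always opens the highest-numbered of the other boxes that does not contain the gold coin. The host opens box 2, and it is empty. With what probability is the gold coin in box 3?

1

Condition on the true location of the gold coin.
If it is in either of boxes 1 and 4 (prior 1/4 each): the host would have opened box 3 instead, probability 0; weight (1/4)·0 = 0 each.
If it is in box 2 (prior 1/4): the host opened box 2, so this case is ruled out; weight (1/4)·0 = 0.
If it is in box 3 (prior 1/4): box 2 is the highest-numbered option available, probability 1; weight (1/4)·1 = 1/4.
The weights sum to 1/4.
So P(the gold coin in box 3 | the host opened box 2) = (1/4) / (1/4) = 1.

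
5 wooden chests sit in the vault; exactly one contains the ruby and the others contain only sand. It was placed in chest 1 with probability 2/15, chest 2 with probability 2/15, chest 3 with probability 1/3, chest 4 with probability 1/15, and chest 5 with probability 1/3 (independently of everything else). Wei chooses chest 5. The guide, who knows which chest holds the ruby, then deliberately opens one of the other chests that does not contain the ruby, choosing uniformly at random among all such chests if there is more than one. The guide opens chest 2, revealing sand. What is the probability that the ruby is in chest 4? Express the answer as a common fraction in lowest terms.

Apply Bayes' rule, conditioning on where the ruby actually is.
If it is in chest 1 (prior 2/15): the guide has 3 equally likely choices, so probability 1/3; weight (2/15)·(1/3) = 2/45.
If it is in chest 2 (prior 2/15): the guide opened chest 2, so this case is ruled out; weight (2/15)·0 = 0.
If it is in chest 3 (prior 1/3): the guide has 3 equally likely choices, so probability 1/3; weight (1/3)·(1/3) = 1/9.
If it is in chest 4 (prior 1/15): the guide has 3 equally likely choices, so probability 1/3; weight (1/15)·(1/3) = 1/45.
If it is in chest 5 (prior 1/3): the guide has 4 equally likely choices, so probability 1/4; weight (1/3)·(1/4) = 1/12.
The weights sum to 47/180.
So P(the ruby in chest 4 | the guide opened chest 2) = (1/45) / (47/180) = 4/47.

4/47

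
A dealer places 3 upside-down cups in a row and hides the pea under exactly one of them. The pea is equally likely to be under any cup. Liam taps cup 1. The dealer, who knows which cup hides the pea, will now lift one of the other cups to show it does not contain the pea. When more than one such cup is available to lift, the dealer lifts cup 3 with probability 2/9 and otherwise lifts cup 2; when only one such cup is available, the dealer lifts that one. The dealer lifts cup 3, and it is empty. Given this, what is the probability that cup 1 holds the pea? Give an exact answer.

2/11

Apply Bayes' rule, conditioning on where the pea actually is.
If it is under cup 1 (prior 1/3): cup 3 is available, opened with probability 2/9; weight (1/3)·(2/9) = 2/27.
If it is under cup 2 (prior 1/3): only cup 3 is available, probability 1; weight (1/3)·1 = 1/3.
If it is under cup 3 (prior 1/3): the dealer opened cup 3, so this case is ruled out; weight (1/3)·0 = 0.
The weights sum to 11/27.
So P(the pea under cup 1 | the dealer opened cup 3) = (2/27) / (11/27) = 2/11.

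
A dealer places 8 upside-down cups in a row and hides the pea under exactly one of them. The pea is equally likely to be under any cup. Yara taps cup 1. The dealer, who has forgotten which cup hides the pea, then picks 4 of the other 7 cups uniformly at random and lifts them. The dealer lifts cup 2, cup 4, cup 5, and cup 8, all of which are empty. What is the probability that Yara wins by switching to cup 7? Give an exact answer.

Consider each possible location of the pea in turn.
If it is under any of cups 1, 3, 6, and 7 (prior 1/8 each): the dealer picks exactly this set with probability 1/35 regardless, and none is the prize; weight (1/8)·(1/35) = 1/280 each.
If it is under any of cups 2, 4, 5, and 8 (prior 1/8 each): that cup was opened and seen not to hold the prize — ruled out; weight (1/8)·0 = 0 each.
The weights sum to 1/70.
So P(the pea under cup 7 | the dealer opened cup 2, cup 4, cup 5, and cup 8) = (1/280) / (1/70) = 1/4.

1/4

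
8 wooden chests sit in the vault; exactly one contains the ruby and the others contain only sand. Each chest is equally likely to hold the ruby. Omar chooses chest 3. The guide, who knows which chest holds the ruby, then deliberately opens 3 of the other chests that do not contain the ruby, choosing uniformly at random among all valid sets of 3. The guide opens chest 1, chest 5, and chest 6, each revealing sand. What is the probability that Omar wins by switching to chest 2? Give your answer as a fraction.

Apply Bayes' rule, conditioning on where the ruby actually is.
If it is in any of chests 1, 5, and 6 (prior 1/8 each): that chest was opened and seen not to hold the prize — ruled out; weight (1/8)·0 = 0 each.
If it is in any of chests 2, 4, 7, and 8 (prior 1/8 each): the guide has 20 equally likely choices, so probability 1/20; weight (1/8)·(1/20) = 1/160 each.
If it is in chest 3 (prior 1/8): the guide has 35 equally likely choices, so probability 1/35; weight (1/8)·(1/35) = 1/280.
The weights sum to 1/35.
So P(the ruby in chest 2 | the guide opened chest 1, chest 5, and chest 6) = (1/160) / (1/35) = 7/32.

7/32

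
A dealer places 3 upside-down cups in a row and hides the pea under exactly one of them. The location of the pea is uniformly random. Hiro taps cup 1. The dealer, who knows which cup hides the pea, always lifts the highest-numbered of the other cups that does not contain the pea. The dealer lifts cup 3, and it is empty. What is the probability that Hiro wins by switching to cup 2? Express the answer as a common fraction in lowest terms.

Apply Bayes' rule, conditioning on where the pea actually is.
If it is under either of cups 1 and 2 (prior 1/3 each): cup 3 is the highest-numbered option available, probability 1; weight (1/3)·1 = 1/3 each.
If it is under cup 3 (prior 1/3): the dealer opened cup 3, so this case is ruled out; weight (1/3)·0 = 0.
The weights sum to 2/3.
So P(the pea under cup 2 | the dealer opened cup 3) = (1/3) / (2/3) = 1/2.

1/2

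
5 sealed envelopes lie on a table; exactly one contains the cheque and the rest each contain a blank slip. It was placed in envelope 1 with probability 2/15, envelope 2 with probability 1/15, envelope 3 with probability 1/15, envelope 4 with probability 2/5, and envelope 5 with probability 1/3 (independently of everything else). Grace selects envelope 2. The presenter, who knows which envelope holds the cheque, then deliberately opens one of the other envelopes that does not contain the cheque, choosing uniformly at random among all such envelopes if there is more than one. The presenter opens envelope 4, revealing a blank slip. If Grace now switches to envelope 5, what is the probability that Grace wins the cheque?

Apply Bayes' rule, conditioning on where the cheque actually is.
If it is in envelope 1 (prior 2/15): the presenter has 3 equally likely choices, so probability 1/3; weight (2/15)·(1/3) = 2/45.
If it is in envelope 2 (prior 1/15): the presenter has 4 equally likely choices, so probability 1/4; weight (1/15)·(1/4) = 1/60.
If it is in envelope 3 (prior 1/15): the presenter has 3 equally likely choices, so probability 1/3; weight (1/15)·(1/3) = 1/45.
If it is in envelope 4 (prior 2/5): the presenter opened envelope 4, so this case is ruled out; weight (2/5)·0 = 0.
If it is in envelope 5 (prior 1/3): the presenter has 3 equally likely choices, so probability 1/3; weight (1/3)·(1/3) = 1/9.
The weights sum to 7/36.
So P(the cheque in envelope 5 | the presenter opened envelope 4) = (1/9) / (7/36) = 4/7.

4/7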